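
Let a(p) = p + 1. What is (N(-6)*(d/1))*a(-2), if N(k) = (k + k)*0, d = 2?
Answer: 0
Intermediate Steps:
a(p) = 1 + p
N(k) = 0 (N(k) = (2*k)*0 = 0)
(N(-6)*(d/1))*a(-2) = (0*(2/1))*(1 - 2) = (0*(2*1))*(-1) = (0*2)*(-1) = 0*(-1) = 0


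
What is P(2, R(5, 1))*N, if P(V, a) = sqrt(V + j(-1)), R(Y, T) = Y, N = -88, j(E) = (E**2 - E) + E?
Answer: -88*sqrt(3) ≈ -152.42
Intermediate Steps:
j(E) = E**2
P(V, a) = sqrt(1 + V) (P(V, a) = sqrt(V + (-1)**2) = sqrt(V + 1) = sqrt(1 + V))
P(2, R(5, 1))*N = sqrt(1 + 2)*(-88) = sqrt(3)*(-88) = -88*sqrt(3)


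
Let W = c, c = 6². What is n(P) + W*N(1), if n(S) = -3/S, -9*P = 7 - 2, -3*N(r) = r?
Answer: -33/5 ≈ -6.6000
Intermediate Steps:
N(r) = -r/3
P = -5/9 (P = -(7 - 2)/9 = -⅑*5 = -5/9 ≈ -0.55556)
c = 36
W = 36
n(P) + W*N(1) = -3/(-5/9) + 36*(-⅓*1) = -3*(-9/5) + 36*(-⅓) = 27/5 - 12 = -33/5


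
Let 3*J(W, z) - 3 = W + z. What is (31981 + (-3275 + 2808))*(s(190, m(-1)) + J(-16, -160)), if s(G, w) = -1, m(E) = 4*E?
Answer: -5546464/3 ≈ -1.8488e+6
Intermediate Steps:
J(W, z) = 1 + W/3 + z/3 (J(W, z) = 1 + (W + z)/3 = 1 + (W/3 + z/3) = 1 + W/3 + z/3)
(31981 + (-3275 + 2808))*(s(190, m(-1)) + J(-16, -160)) = (31981 + (-3275 + 2808))*(-1 + (1 + (⅓)*(-16) + (⅓)*(-160))) = (31981 - 467)*(-1 + (1 - 16/3 - 160/3)) = 31514*(-1 - 173/3) = 31514*(-176/3) = -5546464/3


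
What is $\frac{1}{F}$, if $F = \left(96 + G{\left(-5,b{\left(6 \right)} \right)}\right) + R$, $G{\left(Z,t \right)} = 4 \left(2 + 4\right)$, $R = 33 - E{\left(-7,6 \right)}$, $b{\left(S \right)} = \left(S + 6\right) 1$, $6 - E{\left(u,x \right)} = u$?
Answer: $\frac{1}{140} \approx 0.0071429$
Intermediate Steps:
$E{\left(u,x \right)} = 6 - u$
$b{\left(S \right)} = 6 + S$ ($b{\left(S \right)} = \left(6 + S\right) 1 = 6 + S$)
$R = 20$ ($R = 33 - \left(6 - -7\right) = 33 - \left(6 + 7\right) = 33 - 13 = 20$)
$G{\left(Z,t \right)} = 24$ ($G{\left(Z,t \right)} = 4 \cdot 6 = 24$)
$F = 140$ ($F = \left(96 + 24\right) + 20 = 120 + 20 = 140$)
$\frac{1}{F} = \frac{1}{140}$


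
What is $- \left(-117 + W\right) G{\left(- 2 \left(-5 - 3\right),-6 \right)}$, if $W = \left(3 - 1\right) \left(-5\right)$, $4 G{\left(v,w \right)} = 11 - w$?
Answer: $\frac{2159}{4} \approx 539.75$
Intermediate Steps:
$G{\left(v,w \right)} = \frac{11}{4} - \frac{w}{4}$ ($G{\left(v,w \right)} = \frac{11 - w}{4} = \frac{11}{4} - \frac{w}{4}$)
$W = -10$ ($W = 2 \left(-5\right) = -10$)
$- \left(-117 + W\right) G{\left(- 2 \left(-5 - 3\right),-6 \right)} = - \left(-117 - 10\right) \left(\frac{11}{4} - - \frac{3}{2}\right) = - \left(-127\right) \left(\frac{11}{4} + \frac{3}{2}\right) = - \frac{\left(-127\right) 17}{4} = \left(-1\right) \left(- \frac{2159}{4}\right) = \frac{2159}{4}$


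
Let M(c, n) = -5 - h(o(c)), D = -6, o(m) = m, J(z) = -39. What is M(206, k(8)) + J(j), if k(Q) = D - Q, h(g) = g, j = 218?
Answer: -250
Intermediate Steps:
k(Q) = -6 - Q
M(c, n) = -5 - c
M(206, k(8)) + J(j) = (-5 - 1*206) - 39 = (-5 - 206) - 39 = -211 - 39 = -250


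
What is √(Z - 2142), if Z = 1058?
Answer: 2*I*√271 ≈ 32.924*I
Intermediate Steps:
√(Z - 2142) = √(1058 - 2142) = √(-1084) = 2*I*√271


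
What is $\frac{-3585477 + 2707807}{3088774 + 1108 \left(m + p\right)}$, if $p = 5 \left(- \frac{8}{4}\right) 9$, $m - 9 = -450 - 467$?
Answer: $- \frac{87767}{198299} \approx -0.4426$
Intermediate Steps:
$m = -908$ ($m = 9 - 917 = -908$)
$p = -90$ ($p = 5 \left(\left(-8\right) \frac{1}{4}\right) 9 = 5 \left(-2\right) 9 = \left(-10\right) 9 = -90$)
$\frac{-3585477 + 2707807}{3088774 + 1108 \left(m + p\right)} = \frac{-3585477 + 2707807}{3088774 + 1108 \left(-908 - 90\right)} = - \frac{877670}{3088774 + 1108 \left(-998\right)} = - \frac{877670}{3088774 - 1105784} = - \frac{877670}{1982990} = \left(-877670\right) \frac{1}{1982990} = - \frac{87767}{198299}$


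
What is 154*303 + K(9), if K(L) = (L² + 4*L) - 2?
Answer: 46777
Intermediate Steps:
K(L) = -2 + L² + 4*L
154*303 + K(9) = 154*303 + (-2 + 9² + 4*9) = 46662 + (-2 + 81 + 36) = 46662 + 115 = 46777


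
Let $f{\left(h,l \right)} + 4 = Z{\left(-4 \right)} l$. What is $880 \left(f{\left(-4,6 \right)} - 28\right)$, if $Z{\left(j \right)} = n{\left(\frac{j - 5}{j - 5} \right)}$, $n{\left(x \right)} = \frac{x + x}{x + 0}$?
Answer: $-17600$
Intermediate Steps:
$n{\left(x \right)} = 2$ ($n{\left(x \right)} = \frac{2 x}{x} = 2$)
$Z{\left(j \right)} = 2$
$f{\left(h,l \right)} = -4 + 2 l$
$880 \left(f{\left(-4,6 \right)} - 28\right) = 880 \left(\left(-4 + 2 \cdot 6\right) - 28\right) = 880 \left(\left(-4 + 12\right) - 28\right) = 880 \left(8 - 28\right) = 880 \left(-20\right) = -17600$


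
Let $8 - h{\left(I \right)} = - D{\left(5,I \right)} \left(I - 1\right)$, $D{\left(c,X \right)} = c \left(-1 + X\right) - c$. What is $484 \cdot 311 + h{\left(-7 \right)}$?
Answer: $150892$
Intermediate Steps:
$D{\left(c,X \right)} = - c + c \left(-1 + X\right)$
$h{\left(I \right)} = 8 + \left(-1 + I\right) \left(-10 + 5 I\right)$ ($h{\left(I \right)} = 8 - - 5 \left(-2 + I\right) \left(I - 1\right) = 8 - - \left(-10 + 5 I\right) \left(-1 + I\right) = 8 - - \left(-1 + I\right) \left(-10 + 5 I\right) = 8 + \left(-1 + I\right) \left(-10 + 5 I\right)$)
$484 \cdot 311 + h{\left(-7 \right)} = 484 \cdot 311 + \left(18 - -105 + 5 \left(-7\right)^{2}\right) = 150524 + \left(18 + 105 + 5 \cdot 49\right) = 150524 + \left(18 + 105 + 245\right) = 150524 + 368 = 150892$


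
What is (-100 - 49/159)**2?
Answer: 254370601/25281 ≈ 10062.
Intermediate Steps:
(-100 - 49/159)**2 = (-15949/159)**2 = 254370601/25281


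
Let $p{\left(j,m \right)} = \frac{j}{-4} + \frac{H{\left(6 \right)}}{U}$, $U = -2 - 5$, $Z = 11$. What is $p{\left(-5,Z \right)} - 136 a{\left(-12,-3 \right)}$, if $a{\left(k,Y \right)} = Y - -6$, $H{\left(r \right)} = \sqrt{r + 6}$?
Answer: $- \frac{1627}{4} - \frac{2 \sqrt{3}}{7} \approx -407.25$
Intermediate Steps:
$U = -7$
$H{\left(r \right)} = \sqrt{6 + r}$
$p{\left(j,m \right)} = - \frac{2 \sqrt{3}}{7} - \frac{j}{4}$ ($p{\left(j,m \right)} = \frac{j}{-4} + \frac{\sqrt{6 + 6}}{-7} = j \left(- \frac{1}{4}\right) + \sqrt{12} \left(- \frac{1}{7}\right) = - \frac{j}{4} + 2 \sqrt{3} \left(- \frac{1}{7}\right) = - \frac{j}{4} - \frac{2 \sqrt{3}}{7} = - \frac{2 \sqrt{3}}{7} - \frac{j}{4}$)
$a{\left(k,Y \right)} = 6 + Y$ ($a{\left(k,Y \right)} = Y + 6 = 6 + Y$)
$p{\left(-5,Z \right)} - 136 a{\left(-12,-3 \right)} = \left(- \frac{2 \sqrt{3}}{7} - - \frac{5}{4}\right) - 136 \left(6 - 3\right) = \left(- \frac{2 \sqrt{3}}{7} + \frac{5}{4}\right) - 408 = \left(\frac{5}{4} - \frac{2 \sqrt{3}}{7}\right) - 408 = - \frac{1627}{4} - \frac{2 \sqrt{3}}{7}$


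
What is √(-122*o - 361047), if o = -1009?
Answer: I*√237949 ≈ 487.8*I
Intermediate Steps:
√(-122*o - 361047) = √(-122*(-1009) - 361047) = √(123098 - 361047) = √(-237949) = I*√237949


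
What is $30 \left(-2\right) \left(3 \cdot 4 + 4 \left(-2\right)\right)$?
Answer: $-240$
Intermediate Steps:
$30 \left(-2\right) \left(3 \cdot 4 + 4 \left(-2\right)\right) = - 60 \left(12 - 8\right) = \left(-60\right) 4 = -240$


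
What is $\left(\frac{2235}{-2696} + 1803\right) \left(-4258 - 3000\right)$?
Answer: $- \frac{17632051737}{1348} \approx -1.308 \cdot 10^{7}$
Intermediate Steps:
$\left(\frac{2235}{-2696} + 1803\right) \left(-4258 - 3000\right) = \left(2235 \left(- \frac{1}{2696}\right) + 1803\right) \left(-7258\right) = \left(- \frac{2235}{2696} + 1803\right) \left(-7258\right) = \frac{4858653}{2696} \left(-7258\right) = - \frac{17632051737}{1348}$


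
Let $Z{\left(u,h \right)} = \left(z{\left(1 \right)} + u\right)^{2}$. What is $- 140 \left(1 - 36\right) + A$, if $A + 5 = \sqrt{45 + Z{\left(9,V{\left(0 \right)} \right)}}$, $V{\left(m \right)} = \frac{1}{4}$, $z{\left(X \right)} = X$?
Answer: $4895 + \sqrt{145} \approx 4907.0$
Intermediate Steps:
$V{\left(m \right)} = \frac{1}{4}$
$Z{\left(u,h \right)} = \left(1 + u\right)^{2}$
$A = -5 + \sqrt{145}$ ($A = -5 + \sqrt{45 + \left(1 + 9\right)^{2}} = -5 + \sqrt{45 + 10^{2}} = -5 + \sqrt{45 + 100} = -5 + \sqrt{145} \approx 7.0416$)
$- 140 \left(1 - 36\right) + A = - 140 \left(1 - 36\right) - \left(5 - \sqrt{145}\right) = \left(-140\right) \left(-35\right) - \left(5 - \sqrt{145}\right) = 4900 - \left(5 - \sqrt{145}\right) = 4895 + \sqrt{145}$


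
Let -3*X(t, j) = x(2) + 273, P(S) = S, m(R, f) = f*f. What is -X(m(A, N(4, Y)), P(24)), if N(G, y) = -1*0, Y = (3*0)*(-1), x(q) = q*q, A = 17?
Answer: 277/3 ≈ 92.333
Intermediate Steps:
x(q) = q²
Y = 0 (Y = 0*(-1) = 0)
N(G, y) = 0
m(R, f) = f²
X(t, j) = -277/3 (X(t, j) = -(2² + 273)/3 = -(4 + 273)/3 = -⅓*277 = -277/3)
-X(m(A, N(4, Y)), P(24)) = -1*(-277/3) = 277/3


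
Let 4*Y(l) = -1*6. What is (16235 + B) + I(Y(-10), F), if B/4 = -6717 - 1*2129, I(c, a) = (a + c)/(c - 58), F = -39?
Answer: -2278650/119 ≈ -19148.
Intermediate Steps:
Y(l) = -3/2 (Y(l) = (-1*6)/4 = (1/4)*(-6) = -3/2)
I(c, a) = (a + c)/(-58 + c)
B = -35384 (B = 4*(-6717 - 1*2129) = 4*(-6717 - 2129) = 4*(-8846) = -35384)
(16235 + B) + I(Y(-10), F) = (16235 - 35384) + (-39 - 3/2)/(-58 - 3/2) = -19149 - 81/2/(-119/2) = -19149 - 2/119*(-81/2) = -19149 + 81/119 = -2278650/119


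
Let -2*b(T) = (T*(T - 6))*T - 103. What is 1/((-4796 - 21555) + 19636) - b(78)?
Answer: 2940800673/13430 ≈ 2.1897e+5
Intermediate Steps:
b(T) = 103/2 - T**2*(-6 + T)/2 (b(T) = -((T*(T - 6))*T - 103)/2 = -((T*(-6 + T))*T - 103)/2 = -(T**2*(-6 + T) - 103)/2 = -(-103 + T**2*(-6 + T))/2 = 103/2 - T**2*(-6 + T)/2)
1/((-4796 - 21555) + 19636) - b(78) = 1/((-4796 - 21555) + 19636) - (103/2 + 3*78**2 - 1/2*78**3) = 1/(-26351 + 19636) - (103/2 + 3*6084 - 1/2*474552) = 1/(-6715) - (103/2 + 18252 - 237276) = -1/6715 - 1*(-437945/2) = -1/6715 + 437945/2 = 2940800673/13430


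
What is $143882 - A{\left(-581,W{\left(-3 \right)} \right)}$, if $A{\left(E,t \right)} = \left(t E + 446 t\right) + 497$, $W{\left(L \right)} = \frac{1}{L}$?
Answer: $143340$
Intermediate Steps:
$A{\left(E,t \right)} = 497 + 446 t + E t$ ($A{\left(E,t \right)} = \left(E t + 446 t\right) + 497 = \left(446 t + E t\right) + 497 = 497 + 446 t + E t$)
$143882 - A{\left(-581,W{\left(-3 \right)} \right)} = 143882 - \left(497 + \frac{446}{-3} - \frac{581}{-3}\right) = 143882 - \left(497 + 446 \left(- \frac{1}{3}\right) - - \frac{581}{3}\right) = 143882 - \left(497 - \frac{446}{3} + \frac{581}{3}\right) = 143882 - 542 = 143340$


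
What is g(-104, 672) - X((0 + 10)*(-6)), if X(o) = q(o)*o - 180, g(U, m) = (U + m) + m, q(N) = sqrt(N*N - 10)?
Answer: 1420 + 60*sqrt(3590) ≈ 5015.0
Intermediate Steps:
q(N) = sqrt(-10 + N**2) (q(N) = sqrt(N**2 - 10) = sqrt(-10 + N**2))
g(U, m) = U + 2*m
X(o) = -180 + o*sqrt(-10 + o**2) (X(o) = sqrt(-10 + o**2)*o - 180 = o*sqrt(-10 + o**2) - 180 = -180 + o*sqrt(-10 + o**2))
g(-104, 672) - X((0 + 10)*(-6)) = (-104 + 2*672) - (-180 + ((0 + 10)*(-6))*sqrt(-10 + ((0 + 10)*(-6))**2)) = (-104 + 1344) - (-180 + (10*(-6))*sqrt(-10 + (10*(-6))**2)) = 1240 - (-180 - 60*sqrt(-10 + (-60)**2)) = 1240 - (-180 - 60*sqrt(-10 + 3600)) = 1240 - (-180 - 60*sqrt(3590)) = 1240 + (180 + 60*sqrt(3590)) = 1420 + 60*sqrt(3590)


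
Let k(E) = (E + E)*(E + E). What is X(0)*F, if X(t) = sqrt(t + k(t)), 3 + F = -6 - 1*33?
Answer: 0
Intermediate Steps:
F = -42 (F = -3 + (-6 - 1*33) = -3 + (-6 - 33) = -3 - 39 = -42)
k(E) = 4*E**2 (k(E) = (2*E)*(2*E) = 4*E**2)
X(t) = sqrt(t + 4*t**2)
X(0)*F = sqrt(0*(1 + 4*0))*(-42) = sqrt(0*(1 + 0))*(-42) = sqrt(0*1)*(-42) = sqrt(0)*(-42) = 0*(-42) = 0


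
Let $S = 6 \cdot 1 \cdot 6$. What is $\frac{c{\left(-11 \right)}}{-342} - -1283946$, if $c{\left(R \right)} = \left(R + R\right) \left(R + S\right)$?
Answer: $\frac{219555041}{171} \approx 1.2839 \cdot 10^{6}$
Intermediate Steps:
$S = 36$ ($S = 6 \cdot 6 = 36$)
$c{\left(R \right)} = 2 R \left(36 + R\right)$ ($c{\left(R \right)} = \left(R + R\right) \left(R + 36\right) = 2 R \left(36 + R\right)$)
$\frac{c{\left(-11 \right)}}{-342} - -1283946 = \frac{2 \left(-11\right) \left(36 - 11\right)}{-342} - -1283946 = 2 \left(-11\right) 25 \left(- \frac{1}{342}\right) + 1283946 = \left(-550\right) \left(- \frac{1}{342}\right) + 1283946 = \frac{275}{171} + 1283946 = \frac{219555041}{171}$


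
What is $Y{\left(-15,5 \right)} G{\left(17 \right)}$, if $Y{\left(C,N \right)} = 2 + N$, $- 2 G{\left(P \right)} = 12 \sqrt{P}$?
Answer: $- 42 \sqrt{17} \approx -173.17$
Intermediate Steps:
$G{\left(P \right)} = - 6 \sqrt{P}$ ($G{\left(P \right)} = - \frac{12 \sqrt{P}}{2} = - 6 \sqrt{P}$)
$Y{\left(-15,5 \right)} G{\left(17 \right)} = \left(2 + 5\right) \left(- 6 \sqrt{17}\right) = 7 \left(- 6 \sqrt{17}\right) = - 42 \sqrt{17}$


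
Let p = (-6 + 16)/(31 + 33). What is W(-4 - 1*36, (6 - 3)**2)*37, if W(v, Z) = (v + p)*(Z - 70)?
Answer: 2877675/32 ≈ 89927.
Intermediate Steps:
p = 5/32 (p = 10/64 = 10*(1/64) = 5/32 ≈ 0.15625)
W(v, Z) = (-70 + Z)*(5/32 + v) (W(v, Z) = (v + 5/32)*(Z - 70) = (5/32 + v)*(-70 + Z) = (-70 + Z)*(5/32 + v))
W(-4 - 1*36, (6 - 3)**2)*37 = (-175/16 - 70*(-4 - 1*36) + 5*(6 - 3)**2/32 + (6 - 3)**2*(-4 - 1*36))*37 = (-175/16 - 70*(-4 - 36) + (5/32)*3**2 + 3**2*(-4 - 36))*37 = (-175/16 - 70*(-40) + (5/32)*9 + 9*(-40))*37 = (-175/16 + 2800 + 45/32 - 360)*37 = (77775/32)*37 = 2877675/32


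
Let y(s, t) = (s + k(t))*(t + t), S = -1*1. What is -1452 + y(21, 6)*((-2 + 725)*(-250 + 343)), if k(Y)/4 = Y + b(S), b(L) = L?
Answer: 33080136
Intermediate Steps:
S = -1
k(Y) = -4 + 4*Y (k(Y) = 4*(Y - 1) = 4*(-1 + Y) = -4 + 4*Y)
y(s, t) = 2*t*(-4 + s + 4*t) (y(s, t) = (s + (-4 + 4*t))*(t + t) = (-4 + s + 4*t)*(2*t) = 2*t*(-4 + s + 4*t))
-1452 + y(21, 6)*((-2 + 725)*(-250 + 343)) = -1452 + (2*6*(-4 + 21 + 4*6))*((-2 + 725)*(-250 + 343)) = -1452 + (2*6*(-4 + 21 + 24))*(723*93) = -1452 + (2*6*41)*67239 = -1452 + 492*67239 = -1452 + 33081588 = 33080136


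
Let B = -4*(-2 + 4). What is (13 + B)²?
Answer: 25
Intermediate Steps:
B = -8 (B = -4*2 = -8)
(13 + B)² = (13 - 8)² = 5² = 25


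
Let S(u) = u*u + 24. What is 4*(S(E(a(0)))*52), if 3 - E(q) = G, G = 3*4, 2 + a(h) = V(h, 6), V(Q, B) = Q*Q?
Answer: 21840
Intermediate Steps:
V(Q, B) = Q²
a(h) = -2 + h²
G = 12
E(q) = -9 (E(q) = 3 - 1*12 = 3 - 12 = -9)
S(u) = 24 + u² (S(u) = u² + 24 = 24 + u²)
4*(S(E(a(0)))*52) = 4*((24 + (-9)²)*52) = 4*((24 + 81)*52) = 4*(105*52) = 4*5460 = 21840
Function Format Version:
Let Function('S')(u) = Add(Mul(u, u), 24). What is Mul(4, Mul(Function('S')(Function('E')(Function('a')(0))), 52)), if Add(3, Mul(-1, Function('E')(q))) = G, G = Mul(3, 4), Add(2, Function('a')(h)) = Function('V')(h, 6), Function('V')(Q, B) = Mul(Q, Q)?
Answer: 21840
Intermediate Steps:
Function('V')(Q, B) = Pow(Q, 2)
Function('a')(h) = Add(-2, Pow(h, 2))
G = 12
Function('E')(q) = -9 (Function('E')(q) = Add(3, Mul(-1, 12)) = Add(3, -12) = -9)
Function('S')(u) = Add(24, Pow(u, 2)) (Function('S')(u) = Add(Pow(u, 2), 24) = Add(24, Pow(u, 2)))
Mul(4, Mul(Function('S')(Function('E')(Function('a')(0))), 52)) = Mul(4, Mul(Add(24, Pow(-9, 2)), 52)) = Mul(4, Mul(Add(24, 81), 52)) = Mul(4, Mul(105, 52)) = Mul(4, 5460) = 21840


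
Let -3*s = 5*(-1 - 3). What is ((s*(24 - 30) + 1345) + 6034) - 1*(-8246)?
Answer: 15585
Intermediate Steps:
s = 20/3 (s = -5*(-1 - 3)/3 = -5*(-4)/3 = -⅓*(-20) = 20/3 ≈ 6.6667)
((s*(24 - 30) + 1345) + 6034) - 1*(-8246) = ((20*(24 - 30)/3 + 1345) + 6034) - 1*(-8246) = (((20/3)*(-6) + 1345) + 6034) + 8246 = ((-40 + 1345) + 6034) + 8246 = (1305 + 6034) + 8246 = 7339 + 8246 = 15585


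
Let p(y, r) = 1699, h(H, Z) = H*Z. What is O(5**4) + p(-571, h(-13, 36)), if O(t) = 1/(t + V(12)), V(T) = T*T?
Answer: 1306532/769 ≈ 1699.0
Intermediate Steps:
V(T) = T**2
O(t) = 1/(144 + t) (O(t) = 1/(t + 12**2) = 1/(t + 144) = 1/(144 + t))
O(5**4) + p(-571, h(-13, 36)) = 1/(144 + 5**4) + 1699 = 1/(144 + 625) + 1699 = 1/769 + 1699 = 1306532/769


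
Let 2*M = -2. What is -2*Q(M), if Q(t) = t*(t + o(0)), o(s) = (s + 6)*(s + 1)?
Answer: 10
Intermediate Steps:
M = -1 (M = (1/2)*(-2) = -1)
o(s) = (1 + s)*(6 + s) (o(s) = (6 + s)*(1 + s) = (1 + s)*(6 + s))
Q(t) = t*(6 + t) (Q(t) = t*(t + (6 + 0**2 + 7*0)) = t*(t + (6 + 0 + 0)) = t*(t + 6) = t*(6 + t))
-2*Q(M) = -(-2)*(6 - 1) = -(-2)*5 = -2*(-5) = 10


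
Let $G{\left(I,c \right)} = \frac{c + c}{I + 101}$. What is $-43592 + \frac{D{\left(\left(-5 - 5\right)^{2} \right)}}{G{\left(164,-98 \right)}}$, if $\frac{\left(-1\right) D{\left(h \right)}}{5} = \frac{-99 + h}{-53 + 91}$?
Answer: $- \frac{324671891}{7448} \approx -43592.0$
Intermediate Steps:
$G{\left(I,c \right)} = \frac{2 c}{101 + I}$
$D{\left(h \right)} = \frac{495}{38} - \frac{5 h}{38}$ ($D{\left(h \right)} = - 5 \frac{-99 + h}{-53 + 91} = - 5 \frac{-99 + h}{38} = - 5 \left(-99 + h\right) \frac{1}{38} = - 5 \left(- \frac{99}{38} + \frac{h}{38}\right) = \frac{495}{38} - \frac{5 h}{38}$)
$-43592 + \frac{D{\left(\left(-5 - 5\right)^{2} \right)}}{G{\left(164,-98 \right)}} = -43592 + \frac{\frac{495}{38} - \frac{5 \left(-5 - 5\right)^{2}}{38}}{2 \left(-98\right) \frac{1}{101 + 164}} = -43592 + \frac{\frac{495}{38} - \frac{5 \left(-10\right)^{2}}{38}}{2 \left(-98\right) \frac{1}{265}} = -43592 + \frac{\frac{495}{38} - \frac{250}{19}}{2 \left(-98\right) \frac{1}{265}} = -43592 + \frac{\frac{495}{38} - \frac{250}{19}}{- \frac{196}{265}} = -43592 - - \frac{1325}{7448} = -43592 + \frac{1325}{7448} = - \frac{324671891}{7448}$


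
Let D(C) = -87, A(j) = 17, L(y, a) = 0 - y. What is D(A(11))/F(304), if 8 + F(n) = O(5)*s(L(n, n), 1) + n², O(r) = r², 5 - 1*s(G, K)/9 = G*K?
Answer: -87/161933 ≈ -0.00053726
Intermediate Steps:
L(y, a) = -y
s(G, K) = 45 - 9*G*K
F(n) = 1117 + n² + 225*n (F(n) = -8 + (5²*(45 - 9*(-n)*1) + n²) = -8 + (25*(45 + 9*n) + n²) = -8 + ((1125 + 225*n) + n²) = -8 + (1125 + n² + 225*n) = 1117 + n² + 225*n)
D(A(11))/F(304) = -87/(1117 + 304² + 225*304) = -87/(1117 + 92416 + 68400) = -87/161933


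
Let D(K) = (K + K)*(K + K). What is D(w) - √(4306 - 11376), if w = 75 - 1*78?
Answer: 36 - I*√7070 ≈ 36.0 - 84.083*I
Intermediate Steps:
w = -3 (w = 75 - 78 = -3)
D(K) = 4*K² (D(K) = (2*K)*(2*K) = 4*K²)
D(w) - √(4306 - 11376) = 4*(-3)² - √(4306 - 11376) = 4*9 - √(-7070) = 36 - I*√7070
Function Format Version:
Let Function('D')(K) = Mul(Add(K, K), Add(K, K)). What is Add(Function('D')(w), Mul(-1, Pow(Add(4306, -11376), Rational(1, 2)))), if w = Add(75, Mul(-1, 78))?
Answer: Add(36, Mul(-1, I, Pow(7070, Rational(1, 2)))) ≈ Add(36.000, Mul(-84.083, I))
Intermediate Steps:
w = -3 (w = Add(75, -78) = -3)
Function('D')(K) = Mul(4, Pow(K, 2)) (Function('D')(K) = Mul(Mul(2, K), Mul(2, K)) = Mul(4, Pow(K, 2)))
Add(Function('D')(w), Mul(-1, Pow(Add(4306, -11376), Rational(1, 2)))) = Add(Mul(4, Pow(-3, 2)), Mul(-1, Pow(Add(4306, -11376), Rational(1, 2)))) = Add(Mul(4, 9), Mul(-1, Pow(-7070, Rational(1, 2)))) = Add(36, Mul(-1, Mul(I, Pow(7070, Rational(1, 2))))) = Add(36, Mul(-1, I, Pow(7070, Rational(1, 2))))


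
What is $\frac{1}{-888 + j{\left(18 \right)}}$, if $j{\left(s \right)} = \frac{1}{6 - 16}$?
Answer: $- \frac{10}{8881} \approx -0.001126$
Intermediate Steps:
$j{\left(s \right)} = - \frac{1}{10}$ ($j{\left(s \right)} = \frac{1}{-10} = - \frac{1}{10}$)
$\frac{1}{-888 + j{\left(18 \right)}} = \frac{1}{-888 - \frac{1}{10}} = \frac{1}{- \frac{8881}{10}} = - \frac{10}{8881}$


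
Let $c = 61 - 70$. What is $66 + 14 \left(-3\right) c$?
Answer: $444$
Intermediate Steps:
$c = -9$ ($c = 61 - 70 = -9$)
$66 + 14 \left(-3\right) c = 66 + 14 \left(-3\right) \left(-9\right) = 66 - -378 = 66 + 378 = 444$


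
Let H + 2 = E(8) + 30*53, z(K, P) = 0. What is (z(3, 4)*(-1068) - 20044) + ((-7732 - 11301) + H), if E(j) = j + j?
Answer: -37473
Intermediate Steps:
E(j) = 2*j
H = 1604 (H = -2 + (2*8 + 30*53) = -2 + (16 + 1590) = -2 + 1606 = 1604)
(z(3, 4)*(-1068) - 20044) + ((-7732 - 11301) + H) = (0*(-1068) - 20044) + ((-7732 - 11301) + 1604) = (0 - 20044) + (-19033 + 1604) = -20044 - 17429 = -37473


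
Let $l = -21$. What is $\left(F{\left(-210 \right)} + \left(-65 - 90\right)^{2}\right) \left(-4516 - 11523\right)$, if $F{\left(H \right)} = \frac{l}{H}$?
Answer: $- \frac{3853385789}{10} \approx -3.8534 \cdot 10^{8}$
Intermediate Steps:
$F{\left(H \right)} = - \frac{21}{H}$
$\left(F{\left(-210 \right)} + \left(-65 - 90\right)^{2}\right) \left(-4516 - 11523\right) = \left(- \frac{21}{-210} + \left(-65 - 90\right)^{2}\right) \left(-4516 - 11523\right) = \left(\left(-21\right) \left(- \frac{1}{210}\right) + \left(-155\right)^{2}\right) \left(-16039\right) = \left(\frac{1}{10} + 24025\right) \left(-16039\right) = \frac{240251}{10} \left(-16039\right) = - \frac{3853385789}{10}$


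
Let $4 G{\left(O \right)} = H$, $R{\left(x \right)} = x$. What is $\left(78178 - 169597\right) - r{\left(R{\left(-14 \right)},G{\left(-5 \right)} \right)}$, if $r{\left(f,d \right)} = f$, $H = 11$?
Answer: $-91405$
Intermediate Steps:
$G{\left(O \right)} = \frac{11}{4}$ ($G{\left(O \right)} = \frac{1}{4} \cdot 11 = \frac{11}{4}$)
$\left(78178 - 169597\right) - r{\left(R{\left(-14 \right)},G{\left(-5 \right)} \right)} = \left(78178 - 169597\right) - -14 = \left(78178 - 169597\right) + 14 = -91419 + 14 = -91405$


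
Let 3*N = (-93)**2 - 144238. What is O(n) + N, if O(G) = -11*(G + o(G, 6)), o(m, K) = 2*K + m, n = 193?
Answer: -148723/3 ≈ -49574.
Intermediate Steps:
o(m, K) = m + 2*K
O(G) = -132 - 22*G (O(G) = -11*(G + (G + 2*6)) = -11*(G + (G + 12)) = -11*(G + (12 + G)) = -11*(12 + 2*G) = -132 - 22*G)
N = -135589/3 (N = ((-93)**2 - 144238)/3 = (8649 - 144238)/3 = (1/3)*(-135589) = -135589/3 ≈ -45196.)
O(n) + N = (-132 - 22*193) - 135589/3 = (-132 - 4246) - 135589/3 = -4378 - 135589/3 = -148723/3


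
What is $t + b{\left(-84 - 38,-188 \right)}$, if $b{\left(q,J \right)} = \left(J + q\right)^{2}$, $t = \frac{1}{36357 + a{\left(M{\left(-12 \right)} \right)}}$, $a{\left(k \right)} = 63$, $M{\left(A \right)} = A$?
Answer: $\frac{3499962001}{36420} \approx 96100.0$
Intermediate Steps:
$t = \frac{1}{36420}$ ($t = \frac{1}{36357 + 63} = \frac{1}{36420} \approx 2.7457 \cdot 10^{-5}$)
$t + b{\left(-84 - 38,-188 \right)} = \frac{1}{36420} + \left(-188 - 122\right)^{2} = \frac{1}{36420} + \left(-310\right)^{2} = \frac{1}{36420} + 96100 = \frac{3499962001}{36420}$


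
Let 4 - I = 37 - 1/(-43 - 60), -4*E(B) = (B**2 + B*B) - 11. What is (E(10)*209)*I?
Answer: 33575850/103 ≈ 3.2598e+5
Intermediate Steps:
E(B) = 11/4 - B**2/2 (E(B) = -((B**2 + B*B) - 11)/4 = -((B**2 + B**2) - 11)/4 = -(2*B**2 - 11)/4 = -(-11 + 2*B**2)/4 = 11/4 - B**2/2)
I = -3400/103 (I = 4 - (37 - 1/(-43 - 60)) = 4 - (37 - 1/(-103)) = 4 - (37 - 1*(-1/103)) = 4 - (37 + 1/103) = 4 - 1*3812/103 = 4 - 3812/103 = -3400/103 ≈ -33.010)
(E(10)*209)*I = ((11/4 - 1/2*10**2)*209)*(-3400/103) = ((11/4 - 1/2*100)*209)*(-3400/103) = ((11/4 - 50)*209)*(-3400/103) = -189/4*209*(-3400/103) = -39501/4*(-3400/103) = 33575850/103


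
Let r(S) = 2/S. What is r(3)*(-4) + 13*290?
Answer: 11302/3 ≈ 3767.3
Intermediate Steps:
r(3)*(-4) + 13*290 = (2/3)*(-4) + 13*290 = (2*(1/3))*(-4) + 3770 = (2/3)*(-4) + 3770 = -8/3 + 3770 = 11302/3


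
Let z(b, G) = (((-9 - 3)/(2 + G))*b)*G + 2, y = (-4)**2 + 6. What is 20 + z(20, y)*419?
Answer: -91322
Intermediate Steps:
y = 22 (y = 16 + 6 = 22)
z(b, G) = 2 - 12*G*b/(2 + G) (z(b, G) = ((-12/(2 + G))*b)*G + 2 = (-12*b/(2 + G))*G + 2 = -12*G*b/(2 + G) + 2 = 2 - 12*G*b/(2 + G))
20 + z(20, y)*419 = 20 + (2*(2 + 22 - 6*22*20)/(2 + 22))*419 = 20 + (2*(2 + 22 - 2640)/24)*419 = 20 + (2*(1/24)*(-2616))*419 = 20 - 218*419 = 20 - 91342 = -91322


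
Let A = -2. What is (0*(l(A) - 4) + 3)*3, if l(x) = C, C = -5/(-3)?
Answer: 9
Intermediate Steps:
C = 5/3 (C = -5*(-⅓) = 5/3 ≈ 1.6667)
l(x) = 5/3
(0*(l(A) - 4) + 3)*3 = (0*(5/3 - 4) + 3)*3 = (0*(-7/3) + 3)*3 = (0 + 3)*3 = 3*3 = 9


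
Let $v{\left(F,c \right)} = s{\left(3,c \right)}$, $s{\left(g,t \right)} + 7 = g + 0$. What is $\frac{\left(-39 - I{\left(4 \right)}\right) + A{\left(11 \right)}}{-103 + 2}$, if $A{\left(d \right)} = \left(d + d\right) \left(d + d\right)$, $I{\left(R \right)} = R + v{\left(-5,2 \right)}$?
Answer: $- \frac{445}{101} \approx -4.4059$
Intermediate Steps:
$s{\left(g,t \right)} = -7 + g$ ($s{\left(g,t \right)} = -7 + \left(g + 0\right) = -7 + g$)
$v{\left(F,c \right)} = -4$ ($v{\left(F,c \right)} = -7 + 3 = -4$)
$I{\left(R \right)} = -4 + R$ ($I{\left(R \right)} = R - 4 = -4 + R$)
$A{\left(d \right)} = 4 d^{2}$ ($A{\left(d \right)} = 2 d 2 d = 4 d^{2}$)
$\frac{\left(-39 - I{\left(4 \right)}\right) + A{\left(11 \right)}}{-103 + 2} = \frac{\left(-39 - \left(-4 + 4\right)\right) + 4 \cdot 11^{2}}{-103 + 2} = \frac{\left(-39 - 0\right) + 4 \cdot 121}{-101} = \left(\left(-39 + 0\right) + 484\right) \left(- \frac{1}{101}\right) = \left(-39 + 484\right) \left(- \frac{1}{101}\right) = 445 \left(- \frac{1}{101}\right) = - \frac{445}{101}$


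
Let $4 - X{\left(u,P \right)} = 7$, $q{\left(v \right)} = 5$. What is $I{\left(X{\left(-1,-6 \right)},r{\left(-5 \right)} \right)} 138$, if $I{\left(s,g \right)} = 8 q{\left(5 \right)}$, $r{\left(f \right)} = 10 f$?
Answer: $5520$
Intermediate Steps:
$X{\left(u,P \right)} = -3$ ($X{\left(u,P \right)} = 4 - 7 = -3$)
$I{\left(s,g \right)} = 40$ ($I{\left(s,g \right)} = 8 \cdot 5 = 40$)
$I{\left(X{\left(-1,-6 \right)},r{\left(-5 \right)} \right)} 138 = 40 \cdot 138 = 5520$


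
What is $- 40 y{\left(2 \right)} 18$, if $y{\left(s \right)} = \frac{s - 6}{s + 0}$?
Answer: $1440$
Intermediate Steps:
$y{\left(s \right)} = \frac{-6 + s}{s}$
$- 40 y{\left(2 \right)} 18 = - 40 \frac{-6 + 2}{2} \cdot 18 = - 40 \cdot \frac{1}{2} \left(-4\right) 18 = \left(-40\right) \left(-2\right) 18 = 80 \cdot 18 = 1440$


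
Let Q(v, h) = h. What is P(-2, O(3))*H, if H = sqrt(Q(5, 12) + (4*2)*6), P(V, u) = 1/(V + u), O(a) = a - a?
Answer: -sqrt(15) ≈ -3.8730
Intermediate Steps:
O(a) = 0
H = 2*sqrt(15) (H = sqrt(12 + (4*2)*6) = sqrt(12 + 8*6) = sqrt(12 + 48) = sqrt(60) = 2*sqrt(15) ≈ 7.7460)
P(-2, O(3))*H = (2*sqrt(15))/(-2 + 0) = (2*sqrt(15))/(-2) = -sqrt(15)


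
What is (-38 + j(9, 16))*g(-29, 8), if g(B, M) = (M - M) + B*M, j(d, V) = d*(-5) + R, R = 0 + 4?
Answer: 18328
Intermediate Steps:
R = 4
j(d, V) = 4 - 5*d (j(d, V) = d*(-5) + 4 = -5*d + 4 = 4 - 5*d)
g(B, M) = B*M (g(B, M) = 0 + B*M = B*M)
(-38 + j(9, 16))*g(-29, 8) = (-38 + (4 - 5*9))*(-29*8) = (-38 + (4 - 45))*(-232) = (-38 - 41)*(-232) = -79*(-232) = 18328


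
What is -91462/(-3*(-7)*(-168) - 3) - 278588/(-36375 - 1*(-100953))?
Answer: 820456468/38004153 ≈ 21.589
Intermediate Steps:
-91462/(-3*(-7)*(-168) - 3) - 278588/(-36375 - 1*(-100953)) = -91462/(21*(-168) - 3) - 278588/(-36375 + 100953) = -91462/(-3528 - 3) - 278588/64578 = -91462/(-3531) - 278588*1/64578 = -91462*(-1/3531) - 139294/32289 = 91462/3531 - 139294/32289 = 820456468/38004153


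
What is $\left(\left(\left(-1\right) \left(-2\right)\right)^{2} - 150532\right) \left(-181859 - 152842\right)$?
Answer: $50381872128$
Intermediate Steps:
$\left(\left(\left(-1\right) \left(-2\right)\right)^{2} - 150532\right) \left(-181859 - 152842\right) = \left(2^{2} - 150532\right) \left(-334701\right) = \left(4 - 150532\right) \left(-334701\right) = \left(-150528\right) \left(-334701\right) = 50381872128$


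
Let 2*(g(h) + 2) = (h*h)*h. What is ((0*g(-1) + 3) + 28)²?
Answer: 961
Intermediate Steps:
g(h) = -2 + h³/2 (g(h) = -2 + ((h*h)*h)/2 = -2 + (h²*h)/2 = -2 + h³/2)
((0*g(-1) + 3) + 28)² = ((0*(-2 + (½)*(-1)³) + 3) + 28)² = ((0*(-2 + (½)*(-1)) + 3) + 28)² = ((0*(-2 - ½) + 3) + 28)² = ((0*(-5/2) + 3) + 28)² = ((0 + 3) + 28)² = (3 + 28)² = 31² = 961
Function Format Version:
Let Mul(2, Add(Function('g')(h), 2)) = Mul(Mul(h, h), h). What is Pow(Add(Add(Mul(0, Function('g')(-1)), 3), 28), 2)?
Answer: 961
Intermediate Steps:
Function('g')(h) = Add(-2, Mul(Rational(1, 2), Pow(h, 3))) (Function('g')(h) = Add(-2, Mul(Rational(1, 2), Mul(Mul(h, h), h))) = Add(-2, Mul(Rational(1, 2), Mul(Pow(h, 2), h))) = Add(-2, Mul(Rational(1, 2), Pow(h, 3))))
Pow(Add(Add(Mul(0, Function('g')(-1)), 3), 28), 2) = Pow(Add(Add(Mul(0, Add(-2, Mul(Rational(1, 2), Pow(-1, 3)))), 3), 28), 2) = Pow(Add(Add(Mul(0, Add(-2, Mul(Rational(1, 2), -1))), 3), 28), 2) = Pow(Add(Add(Mul(0, Add(-2, Rational(-1, 2))), 3), 28), 2) = Pow(Add(Add(Mul(0, Rational(-5, 2)), 3), 28), 2) = Pow(Add(Add(0, 3), 28), 2) = Pow(Add(3, 28), 2) = Pow(31, 2) = 961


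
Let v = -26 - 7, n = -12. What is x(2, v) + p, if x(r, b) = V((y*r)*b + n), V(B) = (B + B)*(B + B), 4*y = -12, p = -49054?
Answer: 89330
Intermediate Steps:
y = -3 (y = (¼)*(-12) = -3)
v = -33
V(B) = 4*B² (V(B) = (2*B)*(2*B) = 4*B²)
x(r, b) = 4*(-12 - 3*b*r)² (x(r, b) = 4*((-3*r)*b - 12)² = 4*(-3*b*r - 12)² = 4*(-12 - 3*b*r)²)
x(2, v) + p = 36*(4 - 33*2)² - 49054 = 36*(4 - 66)² - 49054 = 36*(-62)² - 49054 = 36*3844 - 49054 = 138384 - 49054 = 89330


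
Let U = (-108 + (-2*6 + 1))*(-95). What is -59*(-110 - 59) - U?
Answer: -1334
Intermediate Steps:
U = 11305 (U = (-108 + (-12 + 1))*(-95) = (-108 - 11)*(-95) = -119*(-95) = 11305)
-59*(-110 - 59) - U = -59*(-110 - 59) - 1*11305 = -59*(-169) - 11305 = 9971 - 11305 = -1334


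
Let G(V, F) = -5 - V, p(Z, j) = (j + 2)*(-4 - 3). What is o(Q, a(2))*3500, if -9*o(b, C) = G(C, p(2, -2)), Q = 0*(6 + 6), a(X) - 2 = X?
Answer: 3500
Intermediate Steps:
a(X) = 2 + X
Q = 0 (Q = 0*12 = 0)
p(Z, j) = -14 - 7*j (p(Z, j) = (2 + j)*(-7) = -14 - 7*j)
o(b, C) = 5/9 + C/9 (o(b, C) = -(-5 - C)/9 = 5/9 + C/9)
o(Q, a(2))*3500 = (5/9 + (2 + 2)/9)*3500 = (5/9 + (1/9)*4)*3500 = (5/9 + 4/9)*3500 = 1*3500 = 3500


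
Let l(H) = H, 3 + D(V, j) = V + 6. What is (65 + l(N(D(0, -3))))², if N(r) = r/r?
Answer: 4356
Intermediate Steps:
D(V, j) = 3 + V (D(V, j) = -3 + (V + 6) = -3 + (6 + V) = 3 + V)
N(r) = 1
(65 + l(N(D(0, -3))))² = (65 + 1)² = 66² = 4356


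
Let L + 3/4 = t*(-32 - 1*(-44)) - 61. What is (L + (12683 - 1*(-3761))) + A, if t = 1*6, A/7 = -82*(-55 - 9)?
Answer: 212761/4 ≈ 53190.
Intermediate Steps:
A = 36736 (A = 7*(-82*(-55 - 9)) = 7*(-82*(-64)) = 7*5248 = 36736)
t = 6
L = 41/4 (L = -¾ + (6*(-32 - 1*(-44)) - 61) = -¾ + (6*(-32 + 44) - 61) = -¾ + (6*12 - 61) = -¾ + (72 - 61) = -¾ + 11 = 41/4 ≈ 10.250)
(L + (12683 - 1*(-3761))) + A = (41/4 + (12683 - 1*(-3761))) + 36736 = (41/4 + (12683 + 3761)) + 36736 = (41/4 + 16444) + 36736 = 65817/4 + 36736 = 212761/4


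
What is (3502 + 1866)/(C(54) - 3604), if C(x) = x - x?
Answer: -1342/901 ≈ -1.4895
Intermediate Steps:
C(x) = 0
(3502 + 1866)/(C(54) - 3604) = (3502 + 1866)/(0 - 3604) = 5368/(-3604) = 5368*(-1/3604) = -1342/901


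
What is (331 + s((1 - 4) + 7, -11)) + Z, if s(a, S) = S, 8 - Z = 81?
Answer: 247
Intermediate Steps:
Z = -73 (Z = 8 - 1*81 = 8 - 81 = -73)
(331 + s((1 - 4) + 7, -11)) + Z = (331 - 11) - 73 = 320 - 73 = 247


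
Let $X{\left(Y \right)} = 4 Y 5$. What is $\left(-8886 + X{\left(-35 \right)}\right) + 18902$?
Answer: $9316$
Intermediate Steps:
$X{\left(Y \right)} = 20 Y$
$\left(-8886 + X{\left(-35 \right)}\right) + 18902 = \left(-8886 + 20 \left(-35\right)\right) + 18902 = \left(-8886 - 700\right) + 18902 = -9586 + 18902 = 9316$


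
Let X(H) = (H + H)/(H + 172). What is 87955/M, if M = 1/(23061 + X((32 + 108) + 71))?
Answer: 776887604675/383 ≈ 2.0284e+9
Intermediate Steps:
X(H) = 2*H/(172 + H) (X(H) = (2*H)/(172 + H) = 2*H/(172 + H))
M = 383/8832785 (M = 1/(23061 + 2*((32 + 108) + 71)/(172 + ((32 + 108) + 71))) = 1/(23061 + 2*(140 + 71)/(172 + (140 + 71))) = 1/(23061 + 2*211/(172 + 211)) = 1/(23061 + 2*211/383) = 1/(23061 + 2*211*(1/383)) = 1/(23061 + 422/383) = 1/(8832785/383) = 383/8832785 ≈ 4.3361e-5)
87955/M = 87955/(383/8832785) = 87955*(8832785/383) = 776887604675/383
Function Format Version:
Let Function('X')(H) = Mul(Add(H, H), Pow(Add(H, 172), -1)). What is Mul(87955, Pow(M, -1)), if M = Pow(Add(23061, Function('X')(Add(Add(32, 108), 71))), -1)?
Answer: Rational(776887604675, 383) ≈ 2.0284e+9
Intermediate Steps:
Function('X')(H) = Mul(2, H, Pow(Add(172, H), -1)) (Function('X')(H) = Mul(Mul(2, H), Pow(Add(172, H), -1)) = Mul(2, H, Pow(Add(172, H), -1)))
M = Rational(383, 8832785) (M = Pow(Add(23061, Mul(2, Add(Add(32, 108), 71), Pow(Add(172, Add(Add(32, 108), 71)), -1))), -1) = Pow(Add(23061, Mul(2, Add(140, 71), Pow(Add(172, Add(140, 71)), -1))), -1) = Pow(Add(23061, Mul(2, 211, Pow(Add(172, 211), -1))), -1) = Pow(Add(23061, Mul(2, 211, Pow(383, -1))), -1) = Pow(Add(23061, Mul(2, 211, Rational(1, 383))), -1) = Pow(Add(23061, Rational(422, 383)), -1) = Pow(Rational(8832785, 383), -1) = Rational(383, 8832785) ≈ 4.3361e-5)
Mul(87955, Pow(M, -1)) = Mul(87955, Pow(Rational(383, 8832785), -1)) = Mul(87955, Rational(8832785, 383)) = Rational(776887604675, 383)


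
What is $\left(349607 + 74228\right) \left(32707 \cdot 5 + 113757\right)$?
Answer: $117526054820$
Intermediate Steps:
$\left(349607 + 74228\right) \left(32707 \cdot 5 + 113757\right) = 423835 \left(163535 + 113757\right) = 423835 \cdot 277292 = 117526054820$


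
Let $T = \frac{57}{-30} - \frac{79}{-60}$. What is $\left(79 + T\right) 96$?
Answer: $7528$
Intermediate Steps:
$T = - \frac{7}{12}$ ($T = 57 \left(- \frac{1}{30}\right) - - \frac{79}{60} = - \frac{19}{10} + \frac{79}{60} = - \frac{7}{12} \approx -0.58333$)
$\left(79 + T\right) 96 = \left(79 - \frac{7}{12}\right) 96 = \frac{941}{12} \cdot 96 = 7528$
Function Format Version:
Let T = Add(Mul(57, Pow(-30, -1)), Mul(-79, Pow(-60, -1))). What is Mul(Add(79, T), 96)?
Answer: 7528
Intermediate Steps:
T = Rational(-7, 12) (T = Add(Mul(57, Rational(-1, 30)), Mul(-79, Rational(-1, 60))) = Add(Rational(-19, 10), Rational(79, 60)) = Rational(-7, 12) ≈ -0.58333)
Mul(Add(79, T), 96) = Mul(Add(79, Rational(-7, 12)), 96) = Mul(Rational(941, 12), 96) = 7528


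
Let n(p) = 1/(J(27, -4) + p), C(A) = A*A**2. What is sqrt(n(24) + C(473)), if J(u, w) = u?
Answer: 2*sqrt(68811937017)/51 ≈ 10287.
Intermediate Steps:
C(A) = A**3
n(p) = 1/(27 + p)
sqrt(n(24) + C(473)) = sqrt(1/(27 + 24) + 473**3) = sqrt(1/51 + 105823817) = sqrt(5397014668/51) = 2*sqrt(68811937017)/51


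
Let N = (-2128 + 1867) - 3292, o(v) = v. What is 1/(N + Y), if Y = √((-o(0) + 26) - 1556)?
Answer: -209/742667 - 3*I*√170/12625339 ≈ -0.00028142 - 3.0982e-6*I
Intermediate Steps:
Y = 3*I*√170 (Y = √((-1*0 + 26) - 1556) = √((0 + 26) - 1556) = √(26 - 1556) = √(-1530) = 3*I*√170 ≈ 39.115*I)
N = -3553 (N = -261 - 3292 = -3553)
1/(N + Y) = 1/(-3553 + 3*I*√170)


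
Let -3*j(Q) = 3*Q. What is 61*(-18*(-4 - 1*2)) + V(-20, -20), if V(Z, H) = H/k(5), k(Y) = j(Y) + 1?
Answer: 6593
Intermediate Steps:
j(Q) = -Q
k(Y) = 1 - Y (k(Y) = -Y + 1 = 1 - Y)
V(Z, H) = -H/4 (V(Z, H) = H/(1 - 1*5) = H/(1 - 5) = H/(-4) = H*(-¼) = -H/4)
61*(-18*(-4 - 1*2)) + V(-20, -20) = 61*(-18*(-4 - 1*2)) - ¼*(-20) = 61*(-18*(-4 - 2)) + 5 = 61*(-18*(-6)) + 5 = 61*108 + 5 = 6588 + 5 = 6593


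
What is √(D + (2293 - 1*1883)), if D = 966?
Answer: 4*√86 ≈ 37.094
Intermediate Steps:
√(D + (2293 - 1*1883)) = √(966 + (2293 - 1*1883)) = √(966 + (2293 - 1883)) = √(966 + 410) = √1376 = 4*√86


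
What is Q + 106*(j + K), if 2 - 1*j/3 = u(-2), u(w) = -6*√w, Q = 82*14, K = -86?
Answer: -7332 + 1908*I*√2 ≈ -7332.0 + 2698.3*I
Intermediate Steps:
Q = 1148
j = 6 + 18*I*√2 (j = 6 - (-18)*√(-2) = 6 - (-18)*I*√2 = 6 + 18*I*√2 ≈ 6.0 + 25.456*I)
Q + 106*(j + K) = 1148 + 106*((6 + 18*I*√2) - 86) = 1148 + 106*(-80 + 18*I*√2) = 1148 + (-8480 + 1908*I*√2) = -7332 + 1908*I*√2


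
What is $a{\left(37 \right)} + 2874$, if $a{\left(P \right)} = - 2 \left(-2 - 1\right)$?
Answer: $2880$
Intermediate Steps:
$a{\left(P \right)} = 6$ ($a{\left(P \right)} = \left(-2\right) \left(-3\right) = 6$)
$a{\left(37 \right)} + 2874 = 6 + 2874 = 2880$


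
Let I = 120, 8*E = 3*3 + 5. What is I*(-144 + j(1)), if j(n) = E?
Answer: -17070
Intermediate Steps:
E = 7/4 (E = (3*3 + 5)/8 = (9 + 5)/8 = (1/8)*14 = 7/4 ≈ 1.7500)
j(n) = 7/4
I*(-144 + j(1)) = 120*(-144 + 7/4) = 120*(-569/4) = -17070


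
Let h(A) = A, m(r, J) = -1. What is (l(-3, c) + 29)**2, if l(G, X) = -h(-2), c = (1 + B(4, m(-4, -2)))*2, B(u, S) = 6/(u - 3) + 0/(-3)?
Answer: 961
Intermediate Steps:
B(u, S) = 6/(-3 + u) (B(u, S) = 6/(-3 + u) + 0*(-1/3) = 6/(-3 + u) + 0 = 6/(-3 + u))
c = 14 (c = (1 + 6/(-3 + 4))*2 = (1 + 6/1)*2 = (1 + 6*1)*2 = (1 + 6)*2 = 7*2 = 14)
l(G, X) = 2 (l(G, X) = -1*(-2) = 2)
(l(-3, c) + 29)**2 = (2 + 29)**2 = 31**2 = 961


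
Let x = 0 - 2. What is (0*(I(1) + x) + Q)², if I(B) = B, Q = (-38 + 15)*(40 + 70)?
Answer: 6400900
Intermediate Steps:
Q = -2530 (Q = -23*110 = -2530)
x = -2
(0*(I(1) + x) + Q)² = (0*(1 - 2) - 2530)² = (0*(-1) - 2530)² = (0 - 2530)² = (-2530)² = 6400900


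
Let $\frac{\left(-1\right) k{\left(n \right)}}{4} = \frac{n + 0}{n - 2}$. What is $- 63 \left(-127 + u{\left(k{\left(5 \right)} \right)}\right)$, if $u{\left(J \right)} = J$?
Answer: $8421$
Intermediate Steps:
$k{\left(n \right)} = - \frac{4 n}{-2 + n}$ ($k{\left(n \right)} = - 4 \frac{n + 0}{n - 2} = - 4 \frac{n}{-2 + n} = - \frac{4 n}{-2 + n}$)
$- 63 \left(-127 + u{\left(k{\left(5 \right)} \right)}\right) = - 63 \left(-127 - \frac{20}{-2 + 5}\right) = - 63 \left(-127 - \frac{20}{3}\right) = \left(-63\right) \left(- \frac{401}{3}\right) = 8421$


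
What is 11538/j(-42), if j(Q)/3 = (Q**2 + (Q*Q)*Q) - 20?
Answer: -1923/36172 ≈ -0.053163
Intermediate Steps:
j(Q) = -60 + 3*Q**2 + 3*Q**3 (j(Q) = 3*((Q**2 + (Q*Q)*Q) - 20) = 3*((Q**2 + Q**2*Q) - 20) = 3*((Q**2 + Q**3) - 20) = 3*(-20 + Q**2 + Q**3) = -60 + 3*Q**2 + 3*Q**3)
11538/j(-42) = 11538/(-60 + 3*(-42)**2 + 3*(-42)**3) = 11538/(-60 + 3*1764 + 3*(-74088)) = 11538/(-60 + 5292 - 222264) = 11538/(-217032) = 11538*(-1/217032) = -1923/36172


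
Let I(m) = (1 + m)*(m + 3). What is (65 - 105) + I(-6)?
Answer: -25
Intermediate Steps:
I(m) = (1 + m)*(3 + m)
(65 - 105) + I(-6) = (65 - 105) + (3 + (-6)**2 + 4*(-6)) = -40 + (3 + 36 - 24) = -40 + 15 = -25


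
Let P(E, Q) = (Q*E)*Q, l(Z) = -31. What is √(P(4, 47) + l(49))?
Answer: √8805 ≈ 93.835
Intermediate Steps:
P(E, Q) = E*Q² (P(E, Q) = (E*Q)*Q = E*Q²)
√(P(4, 47) + l(49)) = √(4*47² - 31) = √(4*2209 - 31) = √(8836 - 31) = √8805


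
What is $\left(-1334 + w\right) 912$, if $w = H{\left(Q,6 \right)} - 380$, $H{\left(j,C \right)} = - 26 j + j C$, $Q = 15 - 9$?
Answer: $-1672608$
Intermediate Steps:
$Q = 6$
$H{\left(j,C \right)} = - 26 j + C j$
$w = -500$ ($w = 6 \left(-26 + 6\right) - 380 = 6 \left(-20\right) - 380 = -120 - 380 = -500$)
$\left(-1334 + w\right) 912 = \left(-1334 - 500\right) 912 = \left(-1834\right) 912 = -1672608$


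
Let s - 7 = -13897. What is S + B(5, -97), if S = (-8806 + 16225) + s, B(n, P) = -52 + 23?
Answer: -6500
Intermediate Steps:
s = -13890 (s = 7 - 13897 = -13890)
B(n, P) = -29
S = -6471 (S = (-8806 + 16225) - 13890 = 7419 - 13890 = -6471)
S + B(5, -97) = -6471 - 29 = -6500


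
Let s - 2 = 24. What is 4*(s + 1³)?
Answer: 108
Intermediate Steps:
s = 26 (s = 2 + 24 = 26)
4*(s + 1³) = 4*(26 + 1³) = 4*(26 + 1) = 4*27 = 108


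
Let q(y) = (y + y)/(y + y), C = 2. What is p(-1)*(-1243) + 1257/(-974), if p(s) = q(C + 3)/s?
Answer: 1209425/974 ≈ 1241.7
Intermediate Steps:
q(y) = 1 (q(y) = (2*y)/((2*y)) = (2*y)*(1/(2*y)) = 1)
p(s) = 1/s
p(-1)*(-1243) + 1257/(-974) = -1243/(-1) + 1257/(-974) = -1*(-1243) + 1257*(-1/974) = 1243 - 1257/974 = 1209425/974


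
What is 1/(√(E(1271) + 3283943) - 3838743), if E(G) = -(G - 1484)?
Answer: -3838743/14735944535893 - 2*√821039/14735944535893 ≈ -2.6062e-7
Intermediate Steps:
E(G) = 1484 - G (E(G) = -(-1484 + G) = 1484 - G)
1/(√(E(1271) + 3283943) - 3838743) = 1/(√((1484 - 1*1271) + 3283943) - 3838743) = 1/(√((1484 - 1271) + 3283943) - 3838743) = 1/(√(213 + 3283943) - 3838743) = 1/(√3284156 - 3838743) = 1/(2*√821039 - 3838743) = 1/(-3838743 + 2*√821039)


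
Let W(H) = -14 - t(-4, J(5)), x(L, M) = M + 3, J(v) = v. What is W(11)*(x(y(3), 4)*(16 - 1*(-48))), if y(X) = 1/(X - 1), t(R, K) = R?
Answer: -4480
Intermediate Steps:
y(X) = 1/(-1 + X)
x(L, M) = 3 + M
W(H) = -10 (W(H) = -14 - 1*(-4) = -14 + 4 = -10)
W(11)*(x(y(3), 4)*(16 - 1*(-48))) = -10*(3 + 4)*(16 - 1*(-48)) = -70*(16 + 48) = -70*64 = -10*448 = -4480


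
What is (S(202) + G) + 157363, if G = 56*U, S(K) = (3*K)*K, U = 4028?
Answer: 505343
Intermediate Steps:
S(K) = 3*K²
G = 225568 (G = 56*4028 = 225568)
(S(202) + G) + 157363 = (3*202² + 225568) + 157363 = (3*40804 + 225568) + 157363 = (122412 + 225568) + 157363 = 347980 + 157363 = 505343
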